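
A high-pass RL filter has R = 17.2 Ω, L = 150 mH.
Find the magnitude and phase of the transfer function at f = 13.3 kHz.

Step 1 — Angular frequency: ω = 2π·1.33e+04 = 8.357e+04 rad/s.
Step 2 — Transfer function: H(jω) = jωL/(R + jωL).
Step 3 — Numerator jωL = j·1.253e+04; denominator R + jωL = 17.2 + j1.253e+04.
Step 4 — H = 1 + j0.001372.
Step 5 — Magnitude: |H| = 1 (-0.0 dB); phase: φ = 0.1°.

|H| = 1 (-0.0 dB), φ = 0.1°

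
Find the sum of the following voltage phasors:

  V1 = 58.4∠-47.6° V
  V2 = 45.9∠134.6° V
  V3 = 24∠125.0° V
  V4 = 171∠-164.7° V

Step 1 — Convert each phasor to rectangular form:
  V1 = 58.4·(cos(-47.6°) + j·sin(-47.6°)) = 39.38 - j43.13 V
  V2 = 45.9·(cos(134.6°) + j·sin(134.6°)) = -32.23 + j32.68 V
  V3 = 24·(cos(125.0°) + j·sin(125.0°)) = -13.77 + j19.66 V
  V4 = 171·(cos(-164.7°) + j·sin(-164.7°)) = -164.9 - j45.12 V
Step 2 — Sum components: V_total = -171.6 - j35.91 V.
Step 3 — Convert to polar: |V_total| = 175.3 V, ∠V_total = -168.2°.

V_total = 175.3∠-168.2° V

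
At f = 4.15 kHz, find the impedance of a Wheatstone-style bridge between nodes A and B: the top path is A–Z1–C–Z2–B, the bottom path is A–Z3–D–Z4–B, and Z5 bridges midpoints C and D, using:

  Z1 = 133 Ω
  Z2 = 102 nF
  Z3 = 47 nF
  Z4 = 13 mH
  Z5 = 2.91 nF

Step 1 — Angular frequency: ω = 2π·f = 2π·4150 = 2.608e+04 rad/s.
Step 2 — Component impedances:
  Z1: Z = R = 133 Ω
  Z2: Z = 1/(jωC) = -j/(ω·C) = 0 - j376 Ω
  Z3: Z = 1/(jωC) = -j/(ω·C) = 0 - j816 Ω
  Z4: Z = jωL = j·2.608e+04·0.013 = 0 + j339 Ω
  Z5: Z = 1/(jωC) = -j/(ω·C) = 0 - j1.318e+04 Ω
Step 3 — Bridge requires nodal analysis (the Z5 bridge couples midpoints C and D, so the two paths cannot be reduced to a simple series/parallel combination). Setting node B to ground and injecting 1 A at node A, the 3-node admittance system at A, C, D solves to V_A = Z_AB = 40.78 - j206.8 Ω = 210.8∠-78.8° Ω.

Z = 40.78 - j206.8 Ω = 210.8∠-78.8° Ω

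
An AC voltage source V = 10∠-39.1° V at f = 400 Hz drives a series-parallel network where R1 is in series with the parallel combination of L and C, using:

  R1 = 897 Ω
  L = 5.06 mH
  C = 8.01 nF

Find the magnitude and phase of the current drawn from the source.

Step 1 — Angular frequency: ω = 2π·f = 2π·400 = 2513 rad/s.
Step 2 — Component impedances:
  R1: Z = R = 897 Ω
  L: Z = jωL = j·2513·0.00506 = 0 + j12.72 Ω
  C: Z = 1/(jωC) = -j/(ω·C) = 0 - j4.967e+04 Ω
Step 3 — Parallel branch: L || C = 1/(1/L + 1/C) = 0 + j12.72 Ω.
Step 4 — Series with R1: Z_total = R1 + (L || C) = 897 + j12.72 Ω = 897.1∠0.8° Ω.
Step 5 — Source phasor: V = 10∠-39.1° V = 7.76 - j6.307 V.
Step 6 — Ohm's law: I = V / Z_total = (7.76 - j6.307) / (897 + j12.72) = 0.00855 - j0.007152 A.
Step 7 — Convert to polar: |I| = 0.01115 A, ∠I = -39.9°.

I = 0.01115∠-39.9° A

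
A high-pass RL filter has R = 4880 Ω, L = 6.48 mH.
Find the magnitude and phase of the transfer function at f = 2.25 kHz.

Step 1 — Angular frequency: ω = 2π·2250 = 1.414e+04 rad/s.
Step 2 — Transfer function: H(jω) = jωL/(R + jωL).
Step 3 — Numerator jωL = j·91.61; denominator R + jωL = 4880 + j91.61.
Step 4 — H = 0.0003523 + j0.01877.
Step 5 — Magnitude: |H| = 0.01877 (-34.5 dB); phase: φ = 88.9°.

|H| = 0.01877 (-34.5 dB), φ = 88.9°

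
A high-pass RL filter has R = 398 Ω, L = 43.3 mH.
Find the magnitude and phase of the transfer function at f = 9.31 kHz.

Step 1 — Angular frequency: ω = 2π·9310 = 5.85e+04 rad/s.
Step 2 — Transfer function: H(jω) = jωL/(R + jωL).
Step 3 — Numerator jωL = j·2533; denominator R + jωL = 398 + j2533.
Step 4 — H = 0.9759 + j0.1533.
Step 5 — Magnitude: |H| = 0.9879 (-0.1 dB); phase: φ = 8.9°.

|H| = 0.9879 (-0.1 dB), φ = 8.9°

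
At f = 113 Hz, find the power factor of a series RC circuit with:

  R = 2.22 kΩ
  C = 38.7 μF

Step 1 — Angular frequency: ω = 2π·f = 2π·113 = 710 rad/s.
Step 2 — Component impedances:
  R: Z = R = 2220 Ω
  C: Z = 1/(jωC) = -j/(ω·C) = 0 - j36.39 Ω
Step 3 — Series combination: Z_total = R + C = 2220 - j36.39 Ω = 2220∠-0.9° Ω.
Step 4 — Power factor: PF = cos(φ) = Re(Z)/|Z| = 2220/2220.3 = 0.9999.
Step 5 — Type: Im(Z) = -36.39 ⇒ leading (phase φ = -0.9°).

PF = 0.9999 (leading, φ = -0.9°)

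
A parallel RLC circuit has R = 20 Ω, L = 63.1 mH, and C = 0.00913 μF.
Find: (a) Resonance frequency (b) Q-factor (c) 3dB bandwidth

Step 1 — Resonance: ω₀ = 1/√(LC) = 1/√(0.0631·9.13e-09) = 4.166e+04 rad/s.
Step 2 — f₀ = ω₀/(2π) = 6631 Hz.
Step 3 — Parallel Q: Q = R/(ω₀L) = 20/(4.166e+04·0.0631) = 0.007608.
Step 4 — Bandwidth: Δω = ω₀/Q = 5.476e+06 rad/s; BW = Δω/(2π) = 8.716e+05 Hz.

(a) f₀ = 6631 Hz  (b) Q = 0.007608  (c) BW = 8.716e+05 Hz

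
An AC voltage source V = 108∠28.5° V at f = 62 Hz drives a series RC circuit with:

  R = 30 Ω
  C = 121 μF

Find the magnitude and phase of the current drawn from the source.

Step 1 — Angular frequency: ω = 2π·f = 2π·62 = 389.6 rad/s.
Step 2 — Component impedances:
  R: Z = R = 30 Ω
  C: Z = 1/(jωC) = -j/(ω·C) = 0 - j21.22 Ω
Step 3 — Series combination: Z_total = R + C = 30 - j21.22 Ω = 36.74∠-35.3° Ω.
Step 4 — Source phasor: V = 108∠28.5° V = 94.91 + j51.53 V.
Step 5 — Ohm's law: I = V / Z_total = (94.91 + j51.53) / (30 - j21.22) = 1.299 + j2.637 A.
Step 6 — Convert to polar: |I| = 2.939 A, ∠I = 63.8°.

I = 2.939∠63.8° A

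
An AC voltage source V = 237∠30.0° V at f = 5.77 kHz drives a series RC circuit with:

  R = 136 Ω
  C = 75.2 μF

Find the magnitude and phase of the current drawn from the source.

Step 1 — Angular frequency: ω = 2π·f = 2π·5770 = 3.625e+04 rad/s.
Step 2 — Component impedances:
  R: Z = R = 136 Ω
  C: Z = 1/(jωC) = -j/(ω·C) = 0 - j0.3668 Ω
Step 3 — Series combination: Z_total = R + C = 136 - j0.3668 Ω = 136∠-0.2° Ω.
Step 4 — Source phasor: V = 237∠30.0° V = 205.2 + j118.5 V.
Step 5 — Ohm's law: I = V / Z_total = (205.2 + j118.5) / (136 - j0.3668) = 1.507 + j0.8754 A.
Step 6 — Convert to polar: |I| = 1.743 A, ∠I = 30.2°.

I = 1.743∠30.2° A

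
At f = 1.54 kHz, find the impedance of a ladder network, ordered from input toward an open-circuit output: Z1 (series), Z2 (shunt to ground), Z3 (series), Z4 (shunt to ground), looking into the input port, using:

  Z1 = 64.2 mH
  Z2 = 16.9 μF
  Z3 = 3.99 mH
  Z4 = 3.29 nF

Step 1 — Angular frequency: ω = 2π·f = 2π·1540 = 9676 rad/s.
Step 2 — Component impedances:
  Z1: Z = jωL = j·9676·0.0642 = 0 + j621.2 Ω
  Z2: Z = 1/(jωC) = -j/(ω·C) = 0 - j6.115 Ω
  Z3: Z = jωL = j·9676·0.00399 = 0 + j38.61 Ω
  Z4: Z = 1/(jωC) = -j/(ω·C) = 0 - j3.141e+04 Ω
Step 3 — Ladder network (open output): work backward from the far end, alternating series and parallel combinations. Z_in = 0 + j615.1 Ω = 615.1∠90.0° Ω.

Z = 0 + j615.1 Ω = 615.1∠90.0° Ω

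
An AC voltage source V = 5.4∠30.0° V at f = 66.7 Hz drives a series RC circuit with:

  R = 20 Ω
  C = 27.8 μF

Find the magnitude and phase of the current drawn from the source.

Step 1 — Angular frequency: ω = 2π·f = 2π·66.7 = 419.1 rad/s.
Step 2 — Component impedances:
  R: Z = R = 20 Ω
  C: Z = 1/(jωC) = -j/(ω·C) = 0 - j85.83 Ω
Step 3 — Series combination: Z_total = R + C = 20 - j85.83 Ω = 88.13∠-76.9° Ω.
Step 4 — Source phasor: V = 5.4∠30.0° V = 4.677 + j2.7 V.
Step 5 — Ohm's law: I = V / Z_total = (4.677 + j2.7) / (20 - j85.83) = -0.01779 + j0.05863 A.
Step 6 — Convert to polar: |I| = 0.06127 A, ∠I = 106.9°.

I = 0.06127∠106.9° A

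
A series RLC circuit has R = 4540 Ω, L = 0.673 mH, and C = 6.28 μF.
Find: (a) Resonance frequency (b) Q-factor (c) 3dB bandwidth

Step 1 — Resonance condition Im(Z)=0 gives ω₀ = 1/√(LC).
Step 2 — ω₀ = 1/√(0.000673·6.28e-06) = 1.538e+04 rad/s.
Step 3 — f₀ = ω₀/(2π) = 2448 Hz.
Step 4 — Series Q: Q = ω₀L/R = 1.538e+04·0.000673/4540 = 0.00228.
Step 5 — 3dB bandwidth: Δω = ω₀/Q = 6.746e+06 rad/s; BW = Δω/(2π) = 1.074e+06 Hz.

(a) f₀ = 2448 Hz  (b) Q = 0.00228  (c) BW = 1.074e+06 Hz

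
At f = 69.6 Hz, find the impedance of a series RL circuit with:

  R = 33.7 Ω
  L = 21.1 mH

Step 1 — Angular frequency: ω = 2π·f = 2π·69.6 = 437.3 rad/s.
Step 2 — Component impedances:
  R: Z = R = 33.7 Ω
  L: Z = jωL = j·437.3·0.0211 = 0 + j9.227 Ω
Step 3 — Series combination: Z_total = R + L = 33.7 + j9.227 Ω = 34.94∠15.3° Ω.

Z = 33.7 + j9.227 Ω = 34.94∠15.3° Ω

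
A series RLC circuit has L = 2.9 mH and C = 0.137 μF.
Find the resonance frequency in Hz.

Step 1 — Resonance condition Im(Z)=0 gives ω₀ = 1/√(LC).
Step 2 — ω₀ = 1/√(0.0029·1.37e-07) = 5.017e+04 rad/s.
Step 3 — f₀ = ω₀/(2π) = 7985 Hz.

f₀ = 7985 Hz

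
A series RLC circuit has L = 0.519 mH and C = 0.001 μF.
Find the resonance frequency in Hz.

Step 1 — Resonance condition Im(Z)=0 gives ω₀ = 1/√(LC).
Step 2 — ω₀ = 1/√(0.000519·1e-09) = 1.388e+06 rad/s.
Step 3 — f₀ = ω₀/(2π) = 2.209e+05 Hz.

f₀ = 2.209e+05 Hz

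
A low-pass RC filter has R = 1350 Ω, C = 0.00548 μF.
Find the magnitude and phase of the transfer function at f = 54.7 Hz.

Step 1 — Angular frequency: ω = 2π·54.7 = 343.7 rad/s.
Step 2 — Transfer function: H(jω) = 1/(1 + jωRC).
Step 3 — Denominator: 1 + jωRC = 1 + j·343.7·1350·5.48e-09 = 1 + j0.002543.
Step 4 — H = 1 - j0.002543.
Step 5 — Magnitude: |H| = 1 (-0.0 dB); phase: φ = -0.1°.

|H| = 1 (-0.0 dB), φ = -0.1°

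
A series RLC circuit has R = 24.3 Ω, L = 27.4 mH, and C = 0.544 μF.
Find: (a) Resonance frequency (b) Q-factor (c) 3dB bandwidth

Step 1 — Resonance: ω₀ = 1/√(LC) = 1/√(0.0274·5.44e-07) = 8191 rad/s.
Step 2 — f₀ = ω₀/(2π) = 1304 Hz.
Step 3 — Series Q: Q = ω₀L/R = 8191·0.0274/24.3 = 9.236.
Step 4 — Bandwidth: Δω = ω₀/Q = 886.9 rad/s; BW = Δω/(2π) = 141.1 Hz.

(a) f₀ = 1304 Hz  (b) Q = 9.236  (c) BW = 141.1 Hz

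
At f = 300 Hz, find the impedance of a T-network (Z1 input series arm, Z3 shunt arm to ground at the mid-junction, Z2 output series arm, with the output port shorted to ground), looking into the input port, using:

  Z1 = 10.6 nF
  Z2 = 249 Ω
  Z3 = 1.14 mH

Step 1 — Angular frequency: ω = 2π·f = 2π·300 = 1885 rad/s.
Step 2 — Component impedances:
  Z1: Z = 1/(jωC) = -j/(ω·C) = 0 - j5.005e+04 Ω
  Z2: Z = R = 249 Ω
  Z3: Z = jωL = j·1885·0.00114 = 0 + j2.149 Ω
Step 3 — With the output port shorted to ground, the output series arm Z2 runs from the junction to ground; the shunt arm Z3 also runs from the junction to ground. They appear in parallel: Z3 || Z2 = 0.01854 + j2.149 Ω.
Step 4 — Series with input arm Z1: Z_in = Z1 + (Z3 || Z2) = 0.01854 - j5.005e+04 Ω = 5.005e+04∠-90.0° Ω.

Z = 0.01854 - j5.005e+04 Ω = 5.005e+04∠-90.0° Ω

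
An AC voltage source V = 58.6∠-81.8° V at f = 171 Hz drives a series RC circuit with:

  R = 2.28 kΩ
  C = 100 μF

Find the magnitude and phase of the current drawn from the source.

Step 1 — Angular frequency: ω = 2π·f = 2π·171 = 1074 rad/s.
Step 2 — Component impedances:
  R: Z = R = 2280 Ω
  C: Z = 1/(jωC) = -j/(ω·C) = 0 - j9.307 Ω
Step 3 — Series combination: Z_total = R + C = 2280 - j9.307 Ω = 2280∠-0.2° Ω.
Step 4 — Source phasor: V = 58.6∠-81.8° V = 8.358 - j58 V.
Step 5 — Ohm's law: I = V / Z_total = (8.358 - j58) / (2280 - j9.307) = 0.00377 - j0.02542 A.
Step 6 — Convert to polar: |I| = 0.0257 A, ∠I = -81.6°.

I = 0.0257∠-81.6° A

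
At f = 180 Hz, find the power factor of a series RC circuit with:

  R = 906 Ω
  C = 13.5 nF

Step 1 — Angular frequency: ω = 2π·f = 2π·180 = 1131 rad/s.
Step 2 — Component impedances:
  R: Z = R = 906 Ω
  C: Z = 1/(jωC) = -j/(ω·C) = 0 - j6.55e+04 Ω
Step 3 — Series combination: Z_total = R + C = 906 - j6.55e+04 Ω = 6.55e+04∠-89.2° Ω.
Step 4 — Power factor: PF = cos(φ) = Re(Z)/|Z| = 906/6.55e+04 = 0.01383.
Step 5 — Type: Im(Z) = -6.55e+04 ⇒ leading (phase φ = -89.2°).

PF = 0.01383 (leading, φ = -89.2°)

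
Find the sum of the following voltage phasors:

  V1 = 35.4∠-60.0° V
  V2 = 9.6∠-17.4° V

Step 1 — Convert each phasor to rectangular form:
  V1 = 35.4·(cos(-60.0°) + j·sin(-60.0°)) = 17.7 - j30.66 V
  V2 = 9.6·(cos(-17.4°) + j·sin(-17.4°)) = 9.161 - j2.871 V
Step 2 — Sum components: V_total = 26.86 - j33.53 V.
Step 3 — Convert to polar: |V_total| = 42.96 V, ∠V_total = -51.3°.

V_total = 42.96∠-51.3° V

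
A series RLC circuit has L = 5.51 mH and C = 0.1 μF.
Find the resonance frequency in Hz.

Step 1 — Resonance condition Im(Z)=0 gives ω₀ = 1/√(LC).
Step 2 — ω₀ = 1/√(0.00551·1e-07) = 4.26e+04 rad/s.
Step 3 — f₀ = ω₀/(2π) = 6780 Hz.

f₀ = 6780 Hz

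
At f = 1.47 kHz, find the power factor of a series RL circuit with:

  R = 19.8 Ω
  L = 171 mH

Step 1 — Angular frequency: ω = 2π·f = 2π·1470 = 9236 rad/s.
Step 2 — Component impedances:
  R: Z = R = 19.8 Ω
  L: Z = jωL = j·9236·0.171 = 0 + j1579 Ω
Step 3 — Series combination: Z_total = R + L = 19.8 + j1579 Ω = 1580∠89.3° Ω.
Step 4 — Power factor: PF = cos(φ) = Re(Z)/|Z| = 19.8/1579.5 = 0.01254.
Step 5 — Type: Im(Z) = 1579 ⇒ lagging (phase φ = 89.3°).

PF = 0.01254 (lagging, φ = 89.3°)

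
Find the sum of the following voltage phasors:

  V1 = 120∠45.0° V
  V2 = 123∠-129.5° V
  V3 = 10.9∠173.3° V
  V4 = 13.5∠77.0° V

Step 1 — Convert each phasor to rectangular form:
  V1 = 120·(cos(45.0°) + j·sin(45.0°)) = 84.85 + j84.85 V
  V2 = 123·(cos(-129.5°) + j·sin(-129.5°)) = -78.24 - j94.91 V
  V3 = 10.9·(cos(173.3°) + j·sin(173.3°)) = -10.83 + j1.272 V
  V4 = 13.5·(cos(77.0°) + j·sin(77.0°)) = 3.037 + j13.15 V
Step 2 — Sum components: V_total = -1.174 + j4.369 V.
Step 3 — Convert to polar: |V_total| = 4.524 V, ∠V_total = 105.0°.

V_total = 4.524∠105.0° V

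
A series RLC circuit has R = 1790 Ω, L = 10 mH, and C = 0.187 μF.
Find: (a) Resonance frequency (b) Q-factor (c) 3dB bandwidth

Step 1 — Resonance condition Im(Z)=0 gives ω₀ = 1/√(LC).
Step 2 — ω₀ = 1/√(0.01·1.87e-07) = 2.312e+04 rad/s.
Step 3 — f₀ = ω₀/(2π) = 3680 Hz.
Step 4 — Series Q: Q = ω₀L/R = 2.312e+04·0.01/1790 = 0.1292.
Step 5 — 3dB bandwidth: Δω = ω₀/Q = 1.79e+05 rad/s; BW = Δω/(2π) = 2.849e+04 Hz.

(a) f₀ = 3680 Hz  (b) Q = 0.1292  (c) BW = 2.849e+04 Hz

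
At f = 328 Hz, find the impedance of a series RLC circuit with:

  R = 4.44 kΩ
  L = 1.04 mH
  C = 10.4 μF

Step 1 — Angular frequency: ω = 2π·f = 2π·328 = 2061 rad/s.
Step 2 — Component impedances:
  R: Z = R = 4440 Ω
  L: Z = jωL = j·2061·0.00104 = 0 + j2.143 Ω
  C: Z = 1/(jωC) = -j/(ω·C) = 0 - j46.66 Ω
Step 3 — Series combination: Z_total = R + L + C = 4440 - j44.51 Ω = 4440∠-0.6° Ω.

Z = 4440 - j44.51 Ω = 4440∠-0.6° Ω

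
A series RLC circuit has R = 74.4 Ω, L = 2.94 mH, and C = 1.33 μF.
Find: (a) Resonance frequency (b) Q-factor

Step 1 — Resonance condition Im(Z)=0 gives ω₀ = 1/√(LC).
Step 2 — ω₀ = 1/√(0.00294·1.33e-06) = 1.599e+04 rad/s.
Step 3 — f₀ = ω₀/(2π) = 2545 Hz.
Step 4 — Series Q: Q = ω₀L/R = 1.599e+04·0.00294/74.4 = 0.6319.

(a) f₀ = 2545 Hz  (b) Q = 0.6319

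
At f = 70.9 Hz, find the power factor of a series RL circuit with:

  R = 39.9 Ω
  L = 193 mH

Step 1 — Angular frequency: ω = 2π·f = 2π·70.9 = 445.5 rad/s.
Step 2 — Component impedances:
  R: Z = R = 39.9 Ω
  L: Z = jωL = j·445.5·0.193 = 0 + j85.98 Ω
Step 3 — Series combination: Z_total = R + L = 39.9 + j85.98 Ω = 94.78∠65.1° Ω.
Step 4 — Power factor: PF = cos(φ) = Re(Z)/|Z| = 39.9/94.78 = 0.421.
Step 5 — Type: Im(Z) = 85.98 ⇒ lagging (phase φ = 65.1°).

PF = 0.421 (lagging, φ = 65.1°)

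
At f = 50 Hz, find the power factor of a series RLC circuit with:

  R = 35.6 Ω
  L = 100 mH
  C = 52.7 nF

Step 1 — Angular frequency: ω = 2π·f = 2π·50 = 314.2 rad/s.
Step 2 — Component impedances:
  R: Z = R = 35.6 Ω
  L: Z = jωL = j·314.2·0.1 = 0 + j31.42 Ω
  C: Z = 1/(jωC) = -j/(ω·C) = 0 - j6.04e+04 Ω
Step 3 — Series combination: Z_total = R + L + C = 35.6 - j6.037e+04 Ω = 6.037e+04∠-90.0° Ω.
Step 4 — Power factor: PF = cos(φ) = Re(Z)/|Z| = 35.6/6.037e+04 = 0.0005897.
Step 5 — Type: Im(Z) = -6.037e+04 ⇒ leading (phase φ = -90.0°).

PF = 0.0005897 (leading, φ = -90.0°)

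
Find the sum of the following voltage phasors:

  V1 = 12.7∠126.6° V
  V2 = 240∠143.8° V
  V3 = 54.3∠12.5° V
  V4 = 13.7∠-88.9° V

Step 1 — Convert each phasor to rectangular form:
  V1 = 12.7·(cos(126.6°) + j·sin(126.6°)) = -7.572 + j10.2 V
  V2 = 240·(cos(143.8°) + j·sin(143.8°)) = -193.7 + j141.7 V
  V3 = 54.3·(cos(12.5°) + j·sin(12.5°)) = 53.01 + j11.75 V
  V4 = 13.7·(cos(-88.9°) + j·sin(-88.9°)) = 0.263 - j13.7 V
Step 2 — Sum components: V_total = -148 + j150 V.
Step 3 — Convert to polar: |V_total| = 210.7 V, ∠V_total = 134.6°.

V_total = 210.7∠134.6° V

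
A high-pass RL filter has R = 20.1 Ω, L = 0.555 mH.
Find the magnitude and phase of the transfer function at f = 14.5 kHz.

Step 1 — Angular frequency: ω = 2π·1.45e+04 = 9.111e+04 rad/s.
Step 2 — Transfer function: H(jω) = jωL/(R + jωL).
Step 3 — Numerator jωL = j·50.56; denominator R + jωL = 20.1 + j50.56.
Step 4 — H = 0.8635 + j0.3433.
Step 5 — Magnitude: |H| = 0.9293 (-0.6 dB); phase: φ = 21.7°.

|H| = 0.9293 (-0.6 dB), φ = 21.7°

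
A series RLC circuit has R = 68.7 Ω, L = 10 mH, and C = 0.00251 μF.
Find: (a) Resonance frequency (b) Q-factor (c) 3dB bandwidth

Step 1 — Resonance: ω₀ = 1/√(LC) = 1/√(0.01·2.51e-09) = 1.996e+05 rad/s.
Step 2 — f₀ = ω₀/(2π) = 3.177e+04 Hz.
Step 3 — Series Q: Q = ω₀L/R = 1.996e+05·0.01/68.7 = 29.05.
Step 4 — Bandwidth: Δω = ω₀/Q = 6870 rad/s; BW = Δω/(2π) = 1093 Hz.

(a) f₀ = 3.177e+04 Hz  (b) Q = 29.05  (c) BW = 1093 Hz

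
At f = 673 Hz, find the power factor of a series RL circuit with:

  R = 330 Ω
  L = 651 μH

Step 1 — Angular frequency: ω = 2π·f = 2π·673 = 4229 rad/s.
Step 2 — Component impedances:
  R: Z = R = 330 Ω
  L: Z = jωL = j·4229·0.000651 = 0 + j2.753 Ω
Step 3 — Series combination: Z_total = R + L = 330 + j2.753 Ω = 330∠0.5° Ω.
Step 4 — Power factor: PF = cos(φ) = Re(Z)/|Z| = 330/330 = 1.
Step 5 — Type: Im(Z) = 2.753 ⇒ lagging (phase φ = 0.5°).

PF = 1 (lagging, φ = 0.5°)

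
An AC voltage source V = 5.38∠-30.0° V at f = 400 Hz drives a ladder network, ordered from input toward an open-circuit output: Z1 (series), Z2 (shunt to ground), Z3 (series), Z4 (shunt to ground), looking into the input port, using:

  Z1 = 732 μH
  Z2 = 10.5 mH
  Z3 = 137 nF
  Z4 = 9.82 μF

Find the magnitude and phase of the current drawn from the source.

Step 1 — Angular frequency: ω = 2π·f = 2π·400 = 2513 rad/s.
Step 2 — Component impedances:
  Z1: Z = jωL = j·2513·0.000732 = 0 + j1.84 Ω
  Z2: Z = jωL = j·2513·0.0105 = 0 + j26.39 Ω
  Z3: Z = 1/(jωC) = -j/(ω·C) = 0 - j2904 Ω
  Z4: Z = 1/(jωC) = -j/(ω·C) = 0 - j40.52 Ω
Step 3 — Ladder network (open output): work backward from the far end, alternating series and parallel combinations. Z_in = 0 + j28.47 Ω = 28.47∠90.0° Ω.
Step 4 — Source phasor: V = 5.38∠-30.0° V = 4.659 - j2.69 V.
Step 5 — Ohm's law: I = V / Z_total = (4.659 - j2.69) / (0 + j28.47) = -0.09449 - j0.1637 A.
Step 6 — Convert to polar: |I| = 0.189 A, ∠I = -120.0°.

I = 0.189∠-120.0° A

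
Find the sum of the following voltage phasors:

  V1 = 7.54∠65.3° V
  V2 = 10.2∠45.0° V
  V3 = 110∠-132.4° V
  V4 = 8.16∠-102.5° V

Step 1 — Convert each phasor to rectangular form:
  V1 = 7.54·(cos(65.3°) + j·sin(65.3°)) = 3.151 + j6.85 V
  V2 = 10.2·(cos(45.0°) + j·sin(45.0°)) = 7.212 + j7.212 V
  V3 = 110·(cos(-132.4°) + j·sin(-132.4°)) = -74.17 - j81.23 V
  V4 = 8.16·(cos(-102.5°) + j·sin(-102.5°)) = -1.766 - j7.967 V
Step 2 — Sum components: V_total = -65.58 - j75.13 V.
Step 3 — Convert to polar: |V_total| = 99.73 V, ∠V_total = -131.1°.

V_total = 99.73∠-131.1° V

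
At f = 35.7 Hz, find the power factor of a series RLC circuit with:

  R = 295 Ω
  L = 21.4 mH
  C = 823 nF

Step 1 — Angular frequency: ω = 2π·f = 2π·35.7 = 224.3 rad/s.
Step 2 — Component impedances:
  R: Z = R = 295 Ω
  L: Z = jωL = j·224.3·0.0214 = 0 + j4.8 Ω
  C: Z = 1/(jωC) = -j/(ω·C) = 0 - j5417 Ω
Step 3 — Series combination: Z_total = R + L + C = 295 - j5412 Ω = 5420∠-86.9° Ω.
Step 4 — Power factor: PF = cos(φ) = Re(Z)/|Z| = 295/5420 = 0.05443.
Step 5 — Type: Im(Z) = -5412 ⇒ leading (phase φ = -86.9°).

PF = 0.05443 (leading, φ = -86.9°)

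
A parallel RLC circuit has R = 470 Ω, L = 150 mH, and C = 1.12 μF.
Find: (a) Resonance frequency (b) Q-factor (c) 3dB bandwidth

Step 1 — Resonance: ω₀ = 1/√(LC) = 1/√(0.15·1.12e-06) = 2440 rad/s.
Step 2 — f₀ = ω₀/(2π) = 388.3 Hz.
Step 3 — Parallel Q: Q = R/(ω₀L) = 470/(2440·0.15) = 1.284.
Step 4 — Bandwidth: Δω = ω₀/Q = 1900 rad/s; BW = Δω/(2π) = 302.3 Hz.

(a) f₀ = 388.3 Hz  (b) Q = 1.284  (c) BW = 302.3 Hz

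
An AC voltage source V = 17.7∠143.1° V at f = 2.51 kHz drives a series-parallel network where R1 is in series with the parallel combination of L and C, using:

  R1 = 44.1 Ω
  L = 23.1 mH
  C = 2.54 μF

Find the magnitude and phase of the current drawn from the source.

Step 1 — Angular frequency: ω = 2π·f = 2π·2510 = 1.577e+04 rad/s.
Step 2 — Component impedances:
  R1: Z = R = 44.1 Ω
  L: Z = jωL = j·1.577e+04·0.0231 = 0 + j364.3 Ω
  C: Z = 1/(jωC) = -j/(ω·C) = 0 - j24.96 Ω
Step 3 — Parallel branch: L || C = 1/(1/L + 1/C) = 0 - j26.8 Ω.
Step 4 — Series with R1: Z_total = R1 + (L || C) = 44.1 - j26.8 Ω = 51.6∠-31.3° Ω.
Step 5 — Source phasor: V = 17.7∠143.1° V = -14.15 + j10.63 V.
Step 6 — Ohm's law: I = V / Z_total = (-14.15 + j10.63) / (44.1 - j26.8) = -0.3413 + j0.03354 A.
Step 7 — Convert to polar: |I| = 0.343 A, ∠I = 174.4°.

I = 0.343∠174.4° A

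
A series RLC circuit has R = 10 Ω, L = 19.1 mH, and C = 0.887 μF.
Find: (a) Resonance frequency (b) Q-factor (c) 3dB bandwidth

Step 1 — Resonance condition Im(Z)=0 gives ω₀ = 1/√(LC).
Step 2 — ω₀ = 1/√(0.0191·8.87e-07) = 7683 rad/s.
Step 3 — f₀ = ω₀/(2π) = 1223 Hz.
Step 4 — Series Q: Q = ω₀L/R = 7683·0.0191/10 = 14.67.
Step 5 — 3dB bandwidth: Δω = ω₀/Q = 523.6 rad/s; BW = Δω/(2π) = 83.33 Hz.

(a) f₀ = 1223 Hz  (b) Q = 14.67  (c) BW = 83.33 Hz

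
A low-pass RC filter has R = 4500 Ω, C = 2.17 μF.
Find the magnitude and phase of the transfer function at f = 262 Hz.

Step 1 — Angular frequency: ω = 2π·262 = 1646 rad/s.
Step 2 — Transfer function: H(jω) = 1/(1 + jωRC).
Step 3 — Denominator: 1 + jωRC = 1 + j·1646·4500·2.17e-06 = 1 + j16.08.
Step 4 — H = 0.003855 - j0.06197.
Step 5 — Magnitude: |H| = 0.06209 (-24.1 dB); phase: φ = -86.4°.

|H| = 0.06209 (-24.1 dB), φ = -86.4°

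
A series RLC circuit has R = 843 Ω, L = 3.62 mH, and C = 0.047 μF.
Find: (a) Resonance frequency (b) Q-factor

Step 1 — Resonance condition Im(Z)=0 gives ω₀ = 1/√(LC).
Step 2 — ω₀ = 1/√(0.00362·4.7e-08) = 7.666e+04 rad/s.
Step 3 — f₀ = ω₀/(2π) = 1.22e+04 Hz.
Step 4 — Series Q: Q = ω₀L/R = 7.666e+04·0.00362/843 = 0.3292.

(a) f₀ = 1.22e+04 Hz  (b) Q = 0.3292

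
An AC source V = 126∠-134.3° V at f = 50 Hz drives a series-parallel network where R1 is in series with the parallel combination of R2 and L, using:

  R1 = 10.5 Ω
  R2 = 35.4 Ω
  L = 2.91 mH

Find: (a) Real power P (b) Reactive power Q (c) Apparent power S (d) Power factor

Step 1 — Angular frequency: ω = 2π·f = 2π·50 = 314.2 rad/s.
Step 2 — Component impedances:
  R1: Z = R = 10.5 Ω
  R2: Z = R = 35.4 Ω
  L: Z = jωL = j·314.2·0.00291 = 0 + j0.9142 Ω
Step 3 — Parallel branch: R2 || L = 1/(1/R2 + 1/L) = 0.02359 + j0.9136 Ω.
Step 4 — Series with R1: Z_total = R1 + (R2 || L) = 10.52 + j0.9136 Ω = 10.56∠5.0° Ω.
Step 5 — Source phasor: V = 126∠-134.3° V = -88 - j90.18 V.
Step 6 — Current: I = V / Z = -9.038 - j7.784 A = 11.93∠-139.3° A.
Step 7 — Complex power: S = V·I* = 1497 + j130 VA.
Step 8 — Real power: P = Re(S) = 1497 W.
Step 9 — Reactive power: Q = Im(S) = 130 VAR.
Step 10 — Apparent power: |S| = 1503 VA.
Step 11 — Power factor: PF = P/|S| = 0.9963 (lagging).

(a) P = 1497 W  (b) Q = 130 VAR  (c) S = 1503 VA  (d) PF = 0.9963 (lagging)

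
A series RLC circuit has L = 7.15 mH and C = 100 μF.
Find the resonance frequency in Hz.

Step 1 — Resonance condition Im(Z)=0 gives ω₀ = 1/√(LC).
Step 2 — ω₀ = 1/√(0.00715·0.0001) = 1183 rad/s.
Step 3 — f₀ = ω₀/(2π) = 188.2 Hz.

f₀ = 188.2 Hz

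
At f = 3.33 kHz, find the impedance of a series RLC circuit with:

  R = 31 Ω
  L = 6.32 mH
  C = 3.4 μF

Step 1 — Angular frequency: ω = 2π·f = 2π·3330 = 2.092e+04 rad/s.
Step 2 — Component impedances:
  R: Z = R = 31 Ω
  L: Z = jωL = j·2.092e+04·0.00632 = 0 + j132.2 Ω
  C: Z = 1/(jωC) = -j/(ω·C) = 0 - j14.06 Ω
Step 3 — Series combination: Z_total = R + L + C = 31 + j118.2 Ω = 122.2∠75.3° Ω.

Z = 31 + j118.2 Ω = 122.2∠75.3° Ω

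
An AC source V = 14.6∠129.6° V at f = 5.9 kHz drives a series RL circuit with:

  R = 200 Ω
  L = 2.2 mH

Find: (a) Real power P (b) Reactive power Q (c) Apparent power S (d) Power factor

Step 1 — Angular frequency: ω = 2π·f = 2π·5900 = 3.707e+04 rad/s.
Step 2 — Component impedances:
  R: Z = R = 200 Ω
  L: Z = jωL = j·3.707e+04·0.0022 = 0 + j81.56 Ω
Step 3 — Series combination: Z_total = R + L = 200 + j81.56 Ω = 216∠22.2° Ω.
Step 4 — Source phasor: V = 14.6∠129.6° V = -9.306 + j11.25 V.
Step 5 — Current: I = V / Z = -0.02023 + j0.0645 A = 0.0676∠107.4° A.
Step 6 — Complex power: S = V·I* = 0.9138 + j0.3726 VA.
Step 7 — Real power: P = Re(S) = 0.9138 W.
Step 8 — Reactive power: Q = Im(S) = 0.3726 VAR.
Step 9 — Apparent power: |S| = 0.9869 VA.
Step 10 — Power factor: PF = P/|S| = 0.926 (lagging).

(a) P = 0.9138 W  (b) Q = 0.3726 VAR  (c) S = 0.9869 VA  (d) PF = 0.926 (lagging)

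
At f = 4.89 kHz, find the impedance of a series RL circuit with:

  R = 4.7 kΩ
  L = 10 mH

Step 1 — Angular frequency: ω = 2π·f = 2π·4890 = 3.072e+04 rad/s.
Step 2 — Component impedances:
  R: Z = R = 4700 Ω
  L: Z = jωL = j·3.072e+04·0.01 = 0 + j307.2 Ω
Step 3 — Series combination: Z_total = R + L = 4700 + j307.2 Ω = 4710∠3.7° Ω.

Z = 4700 + j307.2 Ω = 4710∠3.7° Ω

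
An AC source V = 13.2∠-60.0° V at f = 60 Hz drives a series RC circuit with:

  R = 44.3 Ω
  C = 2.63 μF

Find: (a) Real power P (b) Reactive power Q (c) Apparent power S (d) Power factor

Step 1 — Angular frequency: ω = 2π·f = 2π·60 = 377 rad/s.
Step 2 — Component impedances:
  R: Z = R = 44.3 Ω
  C: Z = 1/(jωC) = -j/(ω·C) = 0 - j1009 Ω
Step 3 — Series combination: Z_total = R + C = 44.3 - j1009 Ω = 1010∠-87.5° Ω.
Step 4 — Source phasor: V = 13.2∠-60.0° V = 6.6 - j11.43 V.
Step 5 — Current: I = V / Z = 0.0116 + j0.006034 A = 0.01308∠27.5° A.
Step 6 — Complex power: S = V·I* = 0.007573 - j0.1724 VA.
Step 7 — Real power: P = Re(S) = 0.007573 W.
Step 8 — Reactive power: Q = Im(S) = -0.1724 VAR.
Step 9 — Apparent power: |S| = 0.1726 VA.
Step 10 — Power factor: PF = P/|S| = 0.04388 (leading).

(a) P = 0.007573 W  (b) Q = -0.1724 VAR  (c) S = 0.1726 VA  (d) PF = 0.04388 (leading)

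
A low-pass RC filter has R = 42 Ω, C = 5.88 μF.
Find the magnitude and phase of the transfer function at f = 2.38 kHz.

Step 1 — Angular frequency: ω = 2π·2380 = 1.495e+04 rad/s.
Step 2 — Transfer function: H(jω) = 1/(1 + jωRC).
Step 3 — Denominator: 1 + jωRC = 1 + j·1.495e+04·42·5.88e-06 = 1 + j3.693.
Step 4 — H = 0.06831 - j0.2523.
Step 5 — Magnitude: |H| = 0.2614 (-11.7 dB); phase: φ = -74.8°.

|H| = 0.2614 (-11.7 dB), φ = -74.8°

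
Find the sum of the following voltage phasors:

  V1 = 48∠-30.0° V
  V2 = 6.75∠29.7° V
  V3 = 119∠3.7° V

Step 1 — Convert each phasor to rectangular form:
  V1 = 48·(cos(-30.0°) + j·sin(-30.0°)) = 41.57 - j24 V
  V2 = 6.75·(cos(29.7°) + j·sin(29.7°)) = 5.863 + j3.344 V
  V3 = 119·(cos(3.7°) + j·sin(3.7°)) = 118.8 + j7.679 V
Step 2 — Sum components: V_total = 166.2 - j12.98 V.
Step 3 — Convert to polar: |V_total| = 166.7 V, ∠V_total = -4.5°.

V_total = 166.7∠-4.5° V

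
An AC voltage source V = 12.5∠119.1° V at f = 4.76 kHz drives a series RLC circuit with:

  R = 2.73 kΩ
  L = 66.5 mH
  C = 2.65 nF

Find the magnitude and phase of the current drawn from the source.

Step 1 — Angular frequency: ω = 2π·f = 2π·4760 = 2.991e+04 rad/s.
Step 2 — Component impedances:
  R: Z = R = 2730 Ω
  L: Z = jωL = j·2.991e+04·0.0665 = 0 + j1989 Ω
  C: Z = 1/(jωC) = -j/(ω·C) = 0 - j1.262e+04 Ω
Step 3 — Series combination: Z_total = R + L + C = 2730 - j1.063e+04 Ω = 1.097e+04∠-75.6° Ω.
Step 4 — Source phasor: V = 12.5∠119.1° V = -6.079 + j10.92 V.
Step 5 — Ohm's law: I = V / Z_total = (-6.079 + j10.92) / (2730 - j1.063e+04) = -0.001102 - j0.000289 A.
Step 6 — Convert to polar: |I| = 0.001139 A, ∠I = -165.3°.

I = 0.001139∠-165.3° A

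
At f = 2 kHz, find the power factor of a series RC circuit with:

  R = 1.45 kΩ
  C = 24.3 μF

Step 1 — Angular frequency: ω = 2π·f = 2π·2000 = 1.257e+04 rad/s.
Step 2 — Component impedances:
  R: Z = R = 1450 Ω
  C: Z = 1/(jωC) = -j/(ω·C) = 0 - j3.275 Ω
Step 3 — Series combination: Z_total = R + C = 1450 - j3.275 Ω = 1450∠-0.1° Ω.
Step 4 — Power factor: PF = cos(φ) = Re(Z)/|Z| = 1450/1450 = 1.
Step 5 — Type: Im(Z) = -3.275 ⇒ leading (phase φ = -0.1°).

PF = 1 (leading, φ = -0.1°)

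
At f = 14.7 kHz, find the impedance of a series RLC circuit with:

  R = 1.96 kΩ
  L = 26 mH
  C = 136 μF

Step 1 — Angular frequency: ω = 2π·f = 2π·1.47e+04 = 9.236e+04 rad/s.
Step 2 — Component impedances:
  R: Z = R = 1960 Ω
  L: Z = jωL = j·9.236e+04·0.026 = 0 + j2401 Ω
  C: Z = 1/(jωC) = -j/(ω·C) = 0 - j0.07961 Ω
Step 3 — Series combination: Z_total = R + L + C = 1960 + j2401 Ω = 3100∠50.8° Ω.

Z = 1960 + j2401 Ω = 3100∠50.8° Ω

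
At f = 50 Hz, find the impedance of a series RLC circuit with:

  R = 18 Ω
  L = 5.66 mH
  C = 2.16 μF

Step 1 — Angular frequency: ω = 2π·f = 2π·50 = 314.2 rad/s.
Step 2 — Component impedances:
  R: Z = R = 18 Ω
  L: Z = jωL = j·314.2·0.00566 = 0 + j1.778 Ω
  C: Z = 1/(jωC) = -j/(ω·C) = 0 - j1474 Ω
Step 3 — Series combination: Z_total = R + L + C = 18 - j1472 Ω = 1472∠-89.3° Ω.

Z = 18 - j1472 Ω = 1472∠-89.3° Ω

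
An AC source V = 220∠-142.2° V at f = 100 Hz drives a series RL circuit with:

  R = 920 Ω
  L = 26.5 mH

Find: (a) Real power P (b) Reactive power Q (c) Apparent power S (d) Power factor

Step 1 — Angular frequency: ω = 2π·f = 2π·100 = 628.3 rad/s.
Step 2 — Component impedances:
  R: Z = R = 920 Ω
  L: Z = jωL = j·628.3·0.0265 = 0 + j16.65 Ω
Step 3 — Series combination: Z_total = R + L = 920 + j16.65 Ω = 920.2∠1.0° Ω.
Step 4 — Source phasor: V = 220∠-142.2° V = -173.8 - j134.8 V.
Step 5 — Current: I = V / Z = -0.1915 - j0.1431 A = 0.2391∠-143.2° A.
Step 6 — Complex power: S = V·I* = 52.59 + j0.9518 VA.
Step 7 — Real power: P = Re(S) = 52.59 W.
Step 8 — Reactive power: Q = Im(S) = 0.9518 VAR.
Step 9 — Apparent power: |S| = 52.6 VA.
Step 10 — Power factor: PF = P/|S| = 0.9998 (lagging).

(a) P = 52.59 W  (b) Q = 0.9518 VAR  (c) S = 52.6 VA  (d) PF = 0.9998 (lagging)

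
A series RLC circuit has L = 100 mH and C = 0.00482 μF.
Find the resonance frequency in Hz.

Step 1 — Resonance condition Im(Z)=0 gives ω₀ = 1/√(LC).
Step 2 — ω₀ = 1/√(0.1·4.82e-09) = 4.555e+04 rad/s.
Step 3 — f₀ = ω₀/(2π) = 7249 Hz.

f₀ = 7249 Hz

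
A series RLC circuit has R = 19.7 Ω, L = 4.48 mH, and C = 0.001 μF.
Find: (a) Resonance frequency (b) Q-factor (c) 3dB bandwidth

Step 1 — Resonance: ω₀ = 1/√(LC) = 1/√(0.00448·1e-09) = 4.725e+05 rad/s.
Step 2 — f₀ = ω₀/(2π) = 7.519e+04 Hz.
Step 3 — Series Q: Q = ω₀L/R = 4.725e+05·0.00448/19.7 = 107.4.
Step 4 — Bandwidth: Δω = ω₀/Q = 4397 rad/s; BW = Δω/(2π) = 699.9 Hz.

(a) f₀ = 7.519e+04 Hz  (b) Q = 107.4  (c) BW = 699.9 Hz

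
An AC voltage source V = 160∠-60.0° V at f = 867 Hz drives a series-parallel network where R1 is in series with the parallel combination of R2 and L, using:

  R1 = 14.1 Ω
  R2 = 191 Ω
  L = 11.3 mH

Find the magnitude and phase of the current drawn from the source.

Step 1 — Angular frequency: ω = 2π·f = 2π·867 = 5448 rad/s.
Step 2 — Component impedances:
  R1: Z = R = 14.1 Ω
  R2: Z = R = 191 Ω
  L: Z = jωL = j·5448·0.0113 = 0 + j61.56 Ω
Step 3 — Parallel branch: R2 || L = 1/(1/R2 + 1/L) = 17.97 + j55.76 Ω.
Step 4 — Series with R1: Z_total = R1 + (R2 || L) = 32.07 + j55.76 Ω = 64.33∠60.1° Ω.
Step 5 — Source phasor: V = 160∠-60.0° V = 80 - j138.6 V.
Step 6 — Ohm's law: I = V / Z_total = (80 - j138.6) / (32.07 + j55.76) = -1.247 - j2.152 A.
Step 7 — Convert to polar: |I| = 2.487 A, ∠I = -120.1°.

I = 2.487∠-120.1° A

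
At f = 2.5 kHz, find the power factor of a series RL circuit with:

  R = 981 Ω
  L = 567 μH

Step 1 — Angular frequency: ω = 2π·f = 2π·2500 = 1.571e+04 rad/s.
Step 2 — Component impedances:
  R: Z = R = 981 Ω
  L: Z = jωL = j·1.571e+04·0.000567 = 0 + j8.906 Ω
Step 3 — Series combination: Z_total = R + L = 981 + j8.906 Ω = 981∠0.5° Ω.
Step 4 — Power factor: PF = cos(φ) = Re(Z)/|Z| = 981/981 = 1.
Step 5 — Type: Im(Z) = 8.906 ⇒ lagging (phase φ = 0.5°).

PF = 1 (lagging, φ = 0.5°)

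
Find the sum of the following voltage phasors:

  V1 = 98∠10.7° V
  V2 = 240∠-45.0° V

Step 1 — Convert each phasor to rectangular form:
  V1 = 98·(cos(10.7°) + j·sin(10.7°)) = 96.3 + j18.2 V
  V2 = 240·(cos(-45.0°) + j·sin(-45.0°)) = 169.7 - j169.7 V
Step 2 — Sum components: V_total = 266 - j151.5 V.
Step 3 — Convert to polar: |V_total| = 306.1 V, ∠V_total = -29.7°.

V_total = 306.1∠-29.7° V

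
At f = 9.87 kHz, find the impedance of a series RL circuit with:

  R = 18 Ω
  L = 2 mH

Step 1 — Angular frequency: ω = 2π·f = 2π·9870 = 6.202e+04 rad/s.
Step 2 — Component impedances:
  R: Z = R = 18 Ω
  L: Z = jωL = j·6.202e+04·0.002 = 0 + j124 Ω
Step 3 — Series combination: Z_total = R + L = 18 + j124 Ω = 125.3∠81.7° Ω.

Z = 18 + j124 Ω = 125.3∠81.7° Ω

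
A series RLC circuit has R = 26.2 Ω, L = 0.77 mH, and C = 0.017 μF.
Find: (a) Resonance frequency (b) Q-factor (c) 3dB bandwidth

Step 1 — Resonance: ω₀ = 1/√(LC) = 1/√(0.00077·1.7e-08) = 2.764e+05 rad/s.
Step 2 — f₀ = ω₀/(2π) = 4.399e+04 Hz.
Step 3 — Series Q: Q = ω₀L/R = 2.764e+05·0.00077/26.2 = 8.123.
Step 4 — Bandwidth: Δω = ω₀/Q = 3.403e+04 rad/s; BW = Δω/(2π) = 5415 Hz.

(a) f₀ = 4.399e+04 Hz  (b) Q = 8.123  (c) BW = 5415 Hz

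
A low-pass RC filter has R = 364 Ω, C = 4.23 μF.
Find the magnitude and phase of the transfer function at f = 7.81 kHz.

Step 1 — Angular frequency: ω = 2π·7810 = 4.907e+04 rad/s.
Step 2 — Transfer function: H(jω) = 1/(1 + jωRC).
Step 3 — Denominator: 1 + jωRC = 1 + j·4.907e+04·364·4.23e-06 = 1 + j75.56.
Step 4 — H = 0.0001751 - j0.01323.
Step 5 — Magnitude: |H| = 0.01323 (-37.6 dB); phase: φ = -89.2°.

|H| = 0.01323 (-37.6 dB), φ = -89.2°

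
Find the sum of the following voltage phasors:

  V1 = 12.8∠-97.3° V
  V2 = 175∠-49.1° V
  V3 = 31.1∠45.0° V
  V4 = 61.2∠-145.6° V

Step 1 — Convert each phasor to rectangular form:
  V1 = 12.8·(cos(-97.3°) + j·sin(-97.3°)) = -1.626 - j12.7 V
  V2 = 175·(cos(-49.1°) + j·sin(-49.1°)) = 114.6 - j132.3 V
  V3 = 31.1·(cos(45.0°) + j·sin(45.0°)) = 21.99 + j21.99 V
  V4 = 61.2·(cos(-145.6°) + j·sin(-145.6°)) = -50.5 - j34.58 V
Step 2 — Sum components: V_total = 84.45 - j157.6 V.
Step 3 — Convert to polar: |V_total| = 178.8 V, ∠V_total = -61.8°.

V_total = 178.8∠-61.8° V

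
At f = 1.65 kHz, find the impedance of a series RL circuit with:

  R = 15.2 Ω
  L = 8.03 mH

Step 1 — Angular frequency: ω = 2π·f = 2π·1650 = 1.037e+04 rad/s.
Step 2 — Component impedances:
  R: Z = R = 15.2 Ω
  L: Z = jωL = j·1.037e+04·0.00803 = 0 + j83.25 Ω
Step 3 — Series combination: Z_total = R + L = 15.2 + j83.25 Ω = 84.63∠79.7° Ω.

Z = 15.2 + j83.25 Ω = 84.63∠79.7° Ω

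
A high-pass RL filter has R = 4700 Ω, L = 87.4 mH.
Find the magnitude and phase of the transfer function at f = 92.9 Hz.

Step 1 — Angular frequency: ω = 2π·92.9 = 583.7 rad/s.
Step 2 — Transfer function: H(jω) = jωL/(R + jωL).
Step 3 — Numerator jωL = j·51.02; denominator R + jωL = 4700 + j51.02.
Step 4 — H = 0.0001178 + j0.01085.
Step 5 — Magnitude: |H| = 0.01085 (-39.3 dB); phase: φ = 89.4°.

|H| = 0.01085 (-39.3 dB), φ = 89.4°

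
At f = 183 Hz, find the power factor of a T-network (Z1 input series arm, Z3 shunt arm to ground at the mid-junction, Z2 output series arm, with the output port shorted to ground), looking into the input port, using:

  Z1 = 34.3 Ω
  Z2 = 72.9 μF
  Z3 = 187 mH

Step 1 — Angular frequency: ω = 2π·f = 2π·183 = 1150 rad/s.
Step 2 — Component impedances:
  Z1: Z = R = 34.3 Ω
  Z2: Z = 1/(jωC) = -j/(ω·C) = 0 - j11.93 Ω
  Z3: Z = jωL = j·1150·0.187 = 0 + j215 Ω
Step 3 — With the output port shorted to ground, the output series arm Z2 runs from the junction to ground; the shunt arm Z3 also runs from the junction to ground. They appear in parallel: Z3 || Z2 = 0 - j12.63 Ω.
Step 4 — Series with input arm Z1: Z_in = Z1 + (Z3 || Z2) = 34.3 - j12.63 Ω = 36.55∠-20.2° Ω.
Step 5 — Power factor: PF = cos(φ) = Re(Z)/|Z| = 34.3/36.55 = 0.9384.
Step 6 — Type: Im(Z) = -12.63 ⇒ leading (phase φ = -20.2°).

PF = 0.9384 (leading, φ = -20.2°)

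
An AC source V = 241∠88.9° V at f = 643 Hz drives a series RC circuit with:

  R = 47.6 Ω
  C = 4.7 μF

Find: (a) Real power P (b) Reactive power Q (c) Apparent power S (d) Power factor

Step 1 — Angular frequency: ω = 2π·f = 2π·643 = 4040 rad/s.
Step 2 — Component impedances:
  R: Z = R = 47.6 Ω
  C: Z = 1/(jωC) = -j/(ω·C) = 0 - j52.66 Ω
Step 3 — Series combination: Z_total = R + C = 47.6 - j52.66 Ω = 70.99∠-47.9° Ω.
Step 4 — Source phasor: V = 241∠88.9° V = 4.627 + j241 V.
Step 5 — Current: I = V / Z = -2.474 + j2.324 A = 3.395∠136.8° A.
Step 6 — Complex power: S = V·I* = 548.6 - j607 VA.
Step 7 — Real power: P = Re(S) = 548.6 W.
Step 8 — Reactive power: Q = Im(S) = -607 VAR.
Step 9 — Apparent power: |S| = 818.2 VA.
Step 10 — Power factor: PF = P/|S| = 0.6705 (leading).

(a) P = 548.6 W  (b) Q = -607 VAR  (c) S = 818.2 VA  (d) PF = 0.6705 (leading)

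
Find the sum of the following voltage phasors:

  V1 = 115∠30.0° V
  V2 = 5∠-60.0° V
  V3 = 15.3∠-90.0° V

Step 1 — Convert each phasor to rectangular form:
  V1 = 115·(cos(30.0°) + j·sin(30.0°)) = 99.59 + j57.5 V
  V2 = 5·(cos(-60.0°) + j·sin(-60.0°)) = 2.5 - j4.33 V
  V3 = 15.3·(cos(-90.0°) + j·sin(-90.0°)) = 0 - j15.3 V
Step 2 — Sum components: V_total = 102.1 + j37.87 V.
Step 3 — Convert to polar: |V_total| = 108.9 V, ∠V_total = 20.4°.

V_total = 108.9∠20.4° V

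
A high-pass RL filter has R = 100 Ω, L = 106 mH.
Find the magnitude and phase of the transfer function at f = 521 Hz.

Step 1 — Angular frequency: ω = 2π·521 = 3274 rad/s.
Step 2 — Transfer function: H(jω) = jωL/(R + jωL).
Step 3 — Numerator jωL = j·347; denominator R + jωL = 100 + j347.
Step 4 — H = 0.9233 + j0.2661.
Step 5 — Magnitude: |H| = 0.9609 (-0.3 dB); phase: φ = 16.1°.

|H| = 0.9609 (-0.3 dB), φ = 16.1°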